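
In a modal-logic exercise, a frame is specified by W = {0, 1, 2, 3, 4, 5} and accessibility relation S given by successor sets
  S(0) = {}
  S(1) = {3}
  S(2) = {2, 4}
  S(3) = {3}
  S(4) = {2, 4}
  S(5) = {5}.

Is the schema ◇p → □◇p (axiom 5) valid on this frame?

Yes

By correspondence theory, 5 is valid on a frame iff S is Euclidean.
Euclidean: yes — any two successors of a common world are S-related.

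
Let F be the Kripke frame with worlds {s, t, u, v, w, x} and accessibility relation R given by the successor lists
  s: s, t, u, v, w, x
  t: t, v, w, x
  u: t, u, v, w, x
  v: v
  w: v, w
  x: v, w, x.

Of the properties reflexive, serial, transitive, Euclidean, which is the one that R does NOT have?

Euclidean

Reflexive: yes — every world is R-related to itself.
Serial: yes — every world has a successor (e.g. s R s).
Transitive: yes — every two-step R-path is closed by a direct edge.
Euclidean: no — s R t and s R u, but not t R u.
Only Euclidean fails.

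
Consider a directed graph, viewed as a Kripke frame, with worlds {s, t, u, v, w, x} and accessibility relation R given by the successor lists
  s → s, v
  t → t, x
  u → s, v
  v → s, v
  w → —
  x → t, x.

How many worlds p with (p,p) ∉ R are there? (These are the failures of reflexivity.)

Enumerating: u, w.

2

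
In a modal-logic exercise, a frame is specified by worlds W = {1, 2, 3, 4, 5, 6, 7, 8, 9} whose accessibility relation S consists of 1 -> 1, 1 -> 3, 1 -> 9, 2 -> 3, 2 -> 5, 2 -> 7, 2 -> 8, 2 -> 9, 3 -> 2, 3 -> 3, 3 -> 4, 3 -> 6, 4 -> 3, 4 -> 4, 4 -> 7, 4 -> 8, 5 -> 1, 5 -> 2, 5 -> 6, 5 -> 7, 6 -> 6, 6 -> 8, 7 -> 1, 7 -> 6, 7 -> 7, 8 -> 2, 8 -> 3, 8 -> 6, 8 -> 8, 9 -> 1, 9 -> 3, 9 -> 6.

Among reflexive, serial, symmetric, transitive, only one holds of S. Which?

serial

Reflexive: no — 2 is not related to itself.
Serial: yes — every world has a successor (e.g. 1 S 1).
Symmetric: no — 1 S 3 but not 3 S 1.
Transitive: no — 1 S 3 and 3 S 2, but not 1 S 2.
Only serial holds.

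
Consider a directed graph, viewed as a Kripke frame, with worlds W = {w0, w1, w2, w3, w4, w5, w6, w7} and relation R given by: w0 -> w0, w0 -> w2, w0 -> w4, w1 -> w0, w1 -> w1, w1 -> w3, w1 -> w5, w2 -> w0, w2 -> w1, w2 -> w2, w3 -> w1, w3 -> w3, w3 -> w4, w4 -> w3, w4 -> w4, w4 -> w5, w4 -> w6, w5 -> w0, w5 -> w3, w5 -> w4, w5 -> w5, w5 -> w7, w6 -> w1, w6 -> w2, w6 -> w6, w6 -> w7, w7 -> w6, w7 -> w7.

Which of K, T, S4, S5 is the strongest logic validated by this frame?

T

Reflexive (axiom T): yes — every world is R-related to itself.
Transitive (axiom 4): no — w0 R w2 and w2 R w1, but not w0 R w1.
Euclidean (axiom 5): no — w0 R w2 and w0 R w4, but not w2 R w4.
So F validates K, T; S4 would additionally require R to be transitive. The strongest is T.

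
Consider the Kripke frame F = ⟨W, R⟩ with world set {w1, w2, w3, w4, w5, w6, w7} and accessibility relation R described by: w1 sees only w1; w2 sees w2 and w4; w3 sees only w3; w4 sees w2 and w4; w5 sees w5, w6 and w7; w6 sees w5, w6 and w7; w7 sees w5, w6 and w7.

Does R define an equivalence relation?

Yes

Reflexive: yes — every world is R-related to itself.
Symmetric: yes — every pair in R has its reverse in R.
Transitive: yes — every two-step R-path is closed by a direct edge.
So R is an equivalence relation.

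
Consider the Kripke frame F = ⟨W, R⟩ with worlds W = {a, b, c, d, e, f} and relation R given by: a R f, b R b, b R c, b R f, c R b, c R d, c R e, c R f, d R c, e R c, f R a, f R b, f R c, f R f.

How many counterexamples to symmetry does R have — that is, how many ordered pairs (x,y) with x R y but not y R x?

R is symmetric; there are no such tuples.

0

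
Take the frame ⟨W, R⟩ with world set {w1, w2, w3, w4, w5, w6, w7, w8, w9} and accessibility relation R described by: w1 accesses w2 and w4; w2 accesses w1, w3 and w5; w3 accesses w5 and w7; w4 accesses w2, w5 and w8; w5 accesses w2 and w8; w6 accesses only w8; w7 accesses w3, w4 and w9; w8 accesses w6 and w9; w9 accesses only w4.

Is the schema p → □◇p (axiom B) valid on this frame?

The schema B characterises exactly the symmetric frames.
Symmetric: no — w1 R w4 but not w4 R w1.

No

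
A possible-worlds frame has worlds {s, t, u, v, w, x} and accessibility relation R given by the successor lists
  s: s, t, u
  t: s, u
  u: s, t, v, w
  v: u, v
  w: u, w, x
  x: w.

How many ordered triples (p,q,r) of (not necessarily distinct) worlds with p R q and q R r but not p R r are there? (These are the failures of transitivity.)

Enumerating: (s,u,v), (s,u,w), (t,s,t), (t,u,t), (t,u,v), (t,u,w), (u,s,u), (u,t,u), (u,v,u), (u,w,u), (u,w,x), (v,u,s), … and 7 more.
Total: 19.

19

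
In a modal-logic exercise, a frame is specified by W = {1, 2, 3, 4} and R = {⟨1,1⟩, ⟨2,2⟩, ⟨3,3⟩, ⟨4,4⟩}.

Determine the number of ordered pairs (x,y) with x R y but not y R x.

R is symmetric; there are no such tuples.

0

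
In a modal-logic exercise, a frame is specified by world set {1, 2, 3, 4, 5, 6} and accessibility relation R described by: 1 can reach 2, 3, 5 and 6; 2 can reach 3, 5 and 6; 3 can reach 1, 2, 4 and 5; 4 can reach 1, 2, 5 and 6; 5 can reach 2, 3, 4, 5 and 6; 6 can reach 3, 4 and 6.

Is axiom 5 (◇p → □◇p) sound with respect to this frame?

By correspondence theory, 5 is valid on a frame iff R is Euclidean.
Euclidean: no — 1 R 3 and 1 R 6, but not 3 R 6.

No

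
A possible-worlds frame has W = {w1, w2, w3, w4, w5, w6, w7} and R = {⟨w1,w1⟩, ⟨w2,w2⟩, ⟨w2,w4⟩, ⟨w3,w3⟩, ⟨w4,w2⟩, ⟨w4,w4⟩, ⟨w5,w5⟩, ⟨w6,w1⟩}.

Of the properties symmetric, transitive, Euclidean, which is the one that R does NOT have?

Symmetric: no — w6 R w1 but not w1 R w6.
Transitive: yes — every two-step R-path is closed by a direct edge.
Euclidean: yes — any two successors of a common world are R-related.
Only symmetric fails.

symmetric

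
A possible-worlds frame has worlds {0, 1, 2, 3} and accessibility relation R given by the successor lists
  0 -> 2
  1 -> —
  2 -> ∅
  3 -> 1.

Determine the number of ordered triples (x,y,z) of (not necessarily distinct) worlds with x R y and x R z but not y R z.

Enumerating: (0,2,2), (3,1,1).

2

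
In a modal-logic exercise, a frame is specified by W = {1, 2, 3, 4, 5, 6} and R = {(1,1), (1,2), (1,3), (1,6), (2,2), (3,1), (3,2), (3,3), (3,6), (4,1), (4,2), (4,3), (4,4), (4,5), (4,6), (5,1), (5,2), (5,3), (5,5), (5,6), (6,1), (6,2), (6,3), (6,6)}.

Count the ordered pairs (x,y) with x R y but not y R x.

12

Enumerating: (1,2), (3,2), (4,1), (4,2), (4,3), (4,5), (4,6), (5,1), (5,2), (5,3), (5,6), (6,2).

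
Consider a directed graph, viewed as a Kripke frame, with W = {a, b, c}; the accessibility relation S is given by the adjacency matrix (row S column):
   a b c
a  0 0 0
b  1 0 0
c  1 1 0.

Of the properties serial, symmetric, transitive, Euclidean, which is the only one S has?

transitive

Serial: no — a has no S-successor.
Symmetric: no — b S a but not a S b.
Transitive: yes — every two-step S-path is closed by a direct edge.
Euclidean: no — c S a and c S b, but not a S b.
Only transitive holds.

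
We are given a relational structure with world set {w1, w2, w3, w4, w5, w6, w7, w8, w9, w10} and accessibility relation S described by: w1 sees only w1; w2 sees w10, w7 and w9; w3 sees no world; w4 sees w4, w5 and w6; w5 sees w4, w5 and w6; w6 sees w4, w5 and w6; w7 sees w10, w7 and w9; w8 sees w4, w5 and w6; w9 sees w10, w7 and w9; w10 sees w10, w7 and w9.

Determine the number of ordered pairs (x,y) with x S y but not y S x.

Enumerating: (w2,w10), (w2,w7), (w2,w9), (w8,w4), (w8,w5), (w8,w6).

6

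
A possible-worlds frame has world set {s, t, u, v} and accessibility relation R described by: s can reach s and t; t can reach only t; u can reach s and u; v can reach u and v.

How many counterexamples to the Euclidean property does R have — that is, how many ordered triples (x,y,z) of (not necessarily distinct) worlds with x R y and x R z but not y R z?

3

Enumerating: (s,t,s), (u,s,u), (v,u,v).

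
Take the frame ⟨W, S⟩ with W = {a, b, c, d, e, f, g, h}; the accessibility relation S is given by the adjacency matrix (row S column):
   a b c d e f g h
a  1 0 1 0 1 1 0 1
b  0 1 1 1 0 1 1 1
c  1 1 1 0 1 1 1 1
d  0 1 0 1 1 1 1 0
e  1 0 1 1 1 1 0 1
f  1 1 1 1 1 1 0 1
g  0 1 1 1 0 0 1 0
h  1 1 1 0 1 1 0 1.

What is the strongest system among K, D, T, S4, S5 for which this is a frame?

T

Serial (axiom D): yes — every world has a successor (e.g. a S a).
Reflexive (axiom T): yes — every world is S-related to itself.
Transitive (axiom 4): no — a S c and c S b, but not a S b.
Euclidean (axiom 5): no — b S c and b S d, but not c S d.
So F validates K, D, T; S4 would additionally require S to be transitive. The strongest is T.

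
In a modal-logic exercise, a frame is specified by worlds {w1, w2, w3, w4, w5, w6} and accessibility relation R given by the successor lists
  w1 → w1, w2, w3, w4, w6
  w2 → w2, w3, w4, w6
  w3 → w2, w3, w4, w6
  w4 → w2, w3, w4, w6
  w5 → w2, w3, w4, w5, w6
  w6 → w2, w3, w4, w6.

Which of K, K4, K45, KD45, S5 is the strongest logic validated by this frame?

K4

Transitive (axiom 4): yes — every two-step R-path is closed by a direct edge.
Euclidean (axiom 5): no — w1 R w2 and w1 R w1, but not w2 R w1.
Serial (axiom D): yes — every world has a successor (e.g. w1 R w1).
Reflexive (axiom T): yes — every world is R-related to itself.
So F validates K, K4; K45 would additionally require R to be Euclidean. The strongest is K4.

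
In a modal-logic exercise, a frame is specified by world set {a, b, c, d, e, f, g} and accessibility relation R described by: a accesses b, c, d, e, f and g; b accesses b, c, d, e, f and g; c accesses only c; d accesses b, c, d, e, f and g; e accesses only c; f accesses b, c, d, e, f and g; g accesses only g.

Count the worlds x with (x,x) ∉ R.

2

Enumerating: a, e.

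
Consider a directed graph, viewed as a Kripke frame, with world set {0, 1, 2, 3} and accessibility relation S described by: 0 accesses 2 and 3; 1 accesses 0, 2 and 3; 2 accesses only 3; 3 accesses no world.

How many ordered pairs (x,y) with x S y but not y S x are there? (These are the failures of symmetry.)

Enumerating: (0,2), (0,3), (1,0), (1,2), (1,3), (2,3).

6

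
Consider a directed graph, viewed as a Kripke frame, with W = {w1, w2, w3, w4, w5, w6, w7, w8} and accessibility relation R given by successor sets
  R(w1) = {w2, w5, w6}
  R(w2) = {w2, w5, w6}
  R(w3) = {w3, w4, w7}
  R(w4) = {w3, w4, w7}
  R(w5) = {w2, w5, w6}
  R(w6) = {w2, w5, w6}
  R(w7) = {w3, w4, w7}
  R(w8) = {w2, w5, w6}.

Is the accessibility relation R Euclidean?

Euclidean: yes — any two successors of a common world are R-related.

Yes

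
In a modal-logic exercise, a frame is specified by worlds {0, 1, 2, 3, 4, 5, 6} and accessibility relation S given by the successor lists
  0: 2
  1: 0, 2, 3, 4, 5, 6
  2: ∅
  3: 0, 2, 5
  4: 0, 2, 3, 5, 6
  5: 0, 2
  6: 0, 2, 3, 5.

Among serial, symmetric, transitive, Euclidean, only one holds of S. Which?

transitive

Serial: no — 2 has no S-successor.
Symmetric: no — 0 S 2 but not 2 S 0.
Transitive: yes — every two-step S-path is closed by a direct edge.
Euclidean: no — 1 S 0 and 1 S 3, but not 0 S 3.
Only transitive holds.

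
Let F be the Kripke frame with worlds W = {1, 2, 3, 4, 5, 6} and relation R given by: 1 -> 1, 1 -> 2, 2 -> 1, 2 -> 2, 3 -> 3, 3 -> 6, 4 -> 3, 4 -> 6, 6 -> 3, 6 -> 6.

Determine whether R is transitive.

Transitive: yes — every two-step R-path is closed by a direct edge.

Yes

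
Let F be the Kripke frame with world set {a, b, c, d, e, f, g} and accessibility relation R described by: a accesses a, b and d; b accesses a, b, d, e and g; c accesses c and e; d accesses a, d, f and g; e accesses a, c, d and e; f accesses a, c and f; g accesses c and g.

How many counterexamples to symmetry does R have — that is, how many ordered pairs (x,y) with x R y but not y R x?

10

Enumerating: (b,d), (b,e), (b,g), (d,f), (d,g), (e,a), (e,d), (f,a), (f,c), (g,c).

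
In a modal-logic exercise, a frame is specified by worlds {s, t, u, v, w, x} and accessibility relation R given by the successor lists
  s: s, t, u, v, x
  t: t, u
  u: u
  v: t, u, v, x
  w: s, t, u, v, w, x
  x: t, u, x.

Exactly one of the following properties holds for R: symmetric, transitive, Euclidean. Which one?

transitive

Symmetric: no — s R t but not t R s.
Transitive: yes — every two-step R-path is closed by a direct edge.
Euclidean: no — s R t and s R v, but not t R v.
Only transitive holds.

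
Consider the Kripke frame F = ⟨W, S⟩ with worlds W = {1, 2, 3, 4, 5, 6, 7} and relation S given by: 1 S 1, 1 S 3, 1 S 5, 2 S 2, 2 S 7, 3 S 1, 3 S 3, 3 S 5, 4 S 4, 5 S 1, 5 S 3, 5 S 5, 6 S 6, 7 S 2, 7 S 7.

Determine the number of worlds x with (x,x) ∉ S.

0

S is reflexive; there are no such worlds.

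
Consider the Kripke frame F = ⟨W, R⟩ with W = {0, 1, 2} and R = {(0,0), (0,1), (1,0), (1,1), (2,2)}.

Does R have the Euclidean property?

Euclidean: yes — any two successors of a common world are R-related.

Yes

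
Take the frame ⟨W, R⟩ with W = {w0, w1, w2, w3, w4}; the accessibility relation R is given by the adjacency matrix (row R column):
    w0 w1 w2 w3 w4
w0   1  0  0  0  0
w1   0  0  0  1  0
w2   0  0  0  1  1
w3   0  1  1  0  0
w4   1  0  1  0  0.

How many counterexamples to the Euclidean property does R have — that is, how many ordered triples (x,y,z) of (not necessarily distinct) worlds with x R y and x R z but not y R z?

12

Enumerating: (w1,w3,w3), (w2,w3,w3), (w2,w3,w4), (w2,w4,w3), (w2,w4,w4), (w3,w1,w1), (w3,w1,w2), (w3,w2,w1), (w3,w2,w2), (w4,w0,w2), (w4,w2,w0), (w4,w2,w2).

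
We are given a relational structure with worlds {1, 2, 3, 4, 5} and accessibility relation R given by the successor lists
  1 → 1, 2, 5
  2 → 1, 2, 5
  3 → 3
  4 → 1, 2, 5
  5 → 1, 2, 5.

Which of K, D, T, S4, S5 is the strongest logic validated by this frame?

Serial (axiom D): yes — every world has a successor (e.g. 1 R 1).
Reflexive (axiom T): no — 4 is not related to itself.
Transitive (axiom 4): yes — every two-step R-path is closed by a direct edge.
Euclidean (axiom 5): yes — any two successors of a common world are R-related.
So F validates K, D; T would additionally require R to be reflexive. The strongest is D.

D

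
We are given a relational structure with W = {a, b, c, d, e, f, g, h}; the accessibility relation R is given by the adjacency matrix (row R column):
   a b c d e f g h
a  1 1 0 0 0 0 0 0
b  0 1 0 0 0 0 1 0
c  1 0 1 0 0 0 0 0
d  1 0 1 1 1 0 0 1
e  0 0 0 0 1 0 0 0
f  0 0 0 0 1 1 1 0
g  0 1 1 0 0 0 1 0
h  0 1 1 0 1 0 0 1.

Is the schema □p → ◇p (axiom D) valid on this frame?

Yes

By correspondence theory, D is valid on a frame iff R is serial.
Serial: yes — every world has a successor (e.g. a R a).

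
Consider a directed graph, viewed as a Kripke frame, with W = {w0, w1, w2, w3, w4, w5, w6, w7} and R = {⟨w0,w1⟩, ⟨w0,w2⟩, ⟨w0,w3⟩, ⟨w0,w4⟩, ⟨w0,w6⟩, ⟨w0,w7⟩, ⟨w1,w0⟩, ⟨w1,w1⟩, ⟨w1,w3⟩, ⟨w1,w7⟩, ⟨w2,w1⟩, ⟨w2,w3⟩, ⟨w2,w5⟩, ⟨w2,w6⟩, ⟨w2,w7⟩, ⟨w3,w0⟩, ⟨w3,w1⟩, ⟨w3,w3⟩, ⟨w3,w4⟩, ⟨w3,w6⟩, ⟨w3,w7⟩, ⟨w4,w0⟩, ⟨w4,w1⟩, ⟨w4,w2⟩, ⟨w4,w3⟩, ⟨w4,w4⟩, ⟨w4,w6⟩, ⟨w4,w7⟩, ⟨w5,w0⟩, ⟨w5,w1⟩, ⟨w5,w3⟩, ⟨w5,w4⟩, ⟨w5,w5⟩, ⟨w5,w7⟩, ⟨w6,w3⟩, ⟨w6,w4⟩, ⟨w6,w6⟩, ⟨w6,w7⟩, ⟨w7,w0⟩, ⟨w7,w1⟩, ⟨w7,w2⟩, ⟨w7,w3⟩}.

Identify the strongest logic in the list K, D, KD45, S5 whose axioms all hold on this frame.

D

Serial (axiom D): yes — every world has a successor (e.g. w0 R w1).
Euclidean (axiom 5): no — w0 R w1 and w0 R w2, but not w1 R w2.
Transitive (axiom 4): no — w0 R w2 and w2 R w5, but not w0 R w5.
Reflexive (axiom T): no — w0 is not related to itself.
So F validates K, D; KD45 would additionally require R to be Euclidean and transitive. The strongest is D.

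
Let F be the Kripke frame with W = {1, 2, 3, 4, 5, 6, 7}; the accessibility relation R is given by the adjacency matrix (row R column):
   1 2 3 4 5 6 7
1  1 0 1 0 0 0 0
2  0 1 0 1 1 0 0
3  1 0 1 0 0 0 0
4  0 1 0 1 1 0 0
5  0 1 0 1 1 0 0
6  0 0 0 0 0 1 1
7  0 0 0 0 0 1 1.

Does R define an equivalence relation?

Reflexive: yes — every world is R-related to itself.
Symmetric: yes — every pair in R has its reverse in R.
Transitive: yes — every two-step R-path is closed by a direct edge.
So R is an equivalence relation.

Yes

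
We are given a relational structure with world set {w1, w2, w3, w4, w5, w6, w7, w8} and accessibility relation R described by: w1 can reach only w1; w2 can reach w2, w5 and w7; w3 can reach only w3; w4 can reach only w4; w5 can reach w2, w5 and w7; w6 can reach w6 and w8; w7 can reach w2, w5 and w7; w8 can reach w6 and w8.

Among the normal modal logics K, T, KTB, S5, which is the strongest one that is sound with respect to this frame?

Reflexive (axiom T): yes — every world is R-related to itself.
Symmetric (axiom B): yes — every pair in R has its reverse in R.
Euclidean (axiom 5): yes — any two successors of a common world are R-related.
So F validates K, T, KTB, S5. The strongest is S5.

S5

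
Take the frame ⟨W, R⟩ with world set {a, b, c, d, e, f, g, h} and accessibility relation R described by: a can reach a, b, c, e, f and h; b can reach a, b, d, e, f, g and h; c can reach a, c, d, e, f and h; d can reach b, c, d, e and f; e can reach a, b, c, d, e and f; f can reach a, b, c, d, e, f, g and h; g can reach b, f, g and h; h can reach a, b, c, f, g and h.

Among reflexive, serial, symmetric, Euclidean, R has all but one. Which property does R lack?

Reflexive: yes — every world is R-related to itself.
Serial: yes — every world has a successor (e.g. a R a).
Symmetric: yes — every pair in R has its reverse in R.
Euclidean: no — a R b and a R c, but not b R c.
Only Euclidean fails.

Euclidean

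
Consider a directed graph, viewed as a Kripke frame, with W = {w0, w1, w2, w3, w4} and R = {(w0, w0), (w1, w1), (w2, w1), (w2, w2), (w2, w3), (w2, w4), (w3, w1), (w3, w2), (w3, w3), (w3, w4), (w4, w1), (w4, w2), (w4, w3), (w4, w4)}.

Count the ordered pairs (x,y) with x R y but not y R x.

Enumerating: (w2,w1), (w3,w1), (w4,w1).

3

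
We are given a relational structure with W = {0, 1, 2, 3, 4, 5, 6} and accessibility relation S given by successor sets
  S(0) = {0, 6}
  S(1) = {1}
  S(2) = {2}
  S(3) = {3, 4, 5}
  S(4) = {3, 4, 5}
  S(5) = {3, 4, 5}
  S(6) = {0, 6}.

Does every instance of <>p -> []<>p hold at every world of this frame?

The schema 5 characterises exactly the Euclidean frames.
Euclidean: yes — any two successors of a common world are S-related.

Yes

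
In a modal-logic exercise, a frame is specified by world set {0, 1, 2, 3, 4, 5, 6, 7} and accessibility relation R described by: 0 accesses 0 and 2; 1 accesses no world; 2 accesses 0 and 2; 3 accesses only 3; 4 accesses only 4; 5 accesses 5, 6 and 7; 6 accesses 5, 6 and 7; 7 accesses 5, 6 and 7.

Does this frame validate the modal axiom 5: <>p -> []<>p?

By correspondence theory, 5 is valid on a frame iff R is Euclidean.
Euclidean: yes — any two successors of a common world are R-related.

Yes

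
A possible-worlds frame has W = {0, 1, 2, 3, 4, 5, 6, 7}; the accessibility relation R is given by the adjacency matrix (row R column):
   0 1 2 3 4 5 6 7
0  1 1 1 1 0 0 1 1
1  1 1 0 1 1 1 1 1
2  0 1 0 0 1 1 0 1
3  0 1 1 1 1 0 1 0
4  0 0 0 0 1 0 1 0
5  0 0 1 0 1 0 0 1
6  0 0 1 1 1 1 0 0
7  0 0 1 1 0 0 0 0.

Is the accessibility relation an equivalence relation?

No

Reflexive: no — 2 is not related to itself.
Symmetric: no — 0 R 2 but not 2 R 0.
Transitive: no — 0 R 1 and 1 R 4, but not 0 R 4.
So R is not an equivalence relation.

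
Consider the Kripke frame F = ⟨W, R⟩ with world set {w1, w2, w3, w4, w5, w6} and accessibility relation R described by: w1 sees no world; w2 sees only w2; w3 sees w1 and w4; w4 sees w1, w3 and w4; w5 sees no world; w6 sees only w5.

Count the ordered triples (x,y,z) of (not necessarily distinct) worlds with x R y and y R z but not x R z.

Enumerating: (w3,w4,w3).

1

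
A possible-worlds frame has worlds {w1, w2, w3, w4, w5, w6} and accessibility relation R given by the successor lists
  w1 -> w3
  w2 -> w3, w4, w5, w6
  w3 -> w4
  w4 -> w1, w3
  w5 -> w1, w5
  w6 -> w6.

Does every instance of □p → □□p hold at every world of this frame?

No

By correspondence theory, 4 is valid on a frame iff R is transitive.
Transitive: no — w1 R w3 and w3 R w4, but not w1 R w4.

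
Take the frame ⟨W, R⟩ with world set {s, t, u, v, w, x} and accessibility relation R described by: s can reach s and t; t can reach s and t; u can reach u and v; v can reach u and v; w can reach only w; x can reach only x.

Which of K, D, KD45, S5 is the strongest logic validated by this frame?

S5

Serial (axiom D): yes — every world has a successor (e.g. s R s).
Euclidean (axiom 5): yes — any two successors of a common world are R-related.
Transitive (axiom 4): yes — every two-step R-path is closed by a direct edge.
Reflexive (axiom T): yes — every world is R-related to itself.
So F validates K, D, KD45, S5. The strongest is S5.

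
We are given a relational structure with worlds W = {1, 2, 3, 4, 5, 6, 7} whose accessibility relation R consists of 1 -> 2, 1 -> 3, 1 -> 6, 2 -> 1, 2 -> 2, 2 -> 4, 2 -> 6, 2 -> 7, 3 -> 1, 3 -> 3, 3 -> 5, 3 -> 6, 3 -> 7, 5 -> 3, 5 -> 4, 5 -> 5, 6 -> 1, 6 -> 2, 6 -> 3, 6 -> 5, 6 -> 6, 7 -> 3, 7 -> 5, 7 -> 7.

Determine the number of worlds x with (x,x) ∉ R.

Enumerating: 1, 4.

2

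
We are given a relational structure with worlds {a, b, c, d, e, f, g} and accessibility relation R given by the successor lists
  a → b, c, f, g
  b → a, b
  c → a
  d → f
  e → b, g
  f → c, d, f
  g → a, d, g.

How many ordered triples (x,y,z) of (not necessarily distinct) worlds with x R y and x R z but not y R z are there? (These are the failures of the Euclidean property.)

26

Enumerating: (a,b,c), (a,b,f), (a,b,g), (a,c,b), (a,c,c), (a,c,f), (a,c,g), (a,f,b), (a,f,g), (a,g,b), (a,g,c), (a,g,f), … and 14 more.
Total: 26.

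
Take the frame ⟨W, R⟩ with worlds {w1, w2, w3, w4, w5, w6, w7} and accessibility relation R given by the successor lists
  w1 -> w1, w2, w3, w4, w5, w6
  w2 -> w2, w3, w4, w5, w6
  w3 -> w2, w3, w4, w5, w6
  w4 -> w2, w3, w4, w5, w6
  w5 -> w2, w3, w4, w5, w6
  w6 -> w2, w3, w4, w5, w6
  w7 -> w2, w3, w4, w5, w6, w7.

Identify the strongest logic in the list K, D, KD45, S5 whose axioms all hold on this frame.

D

Serial (axiom D): yes — every world has a successor (e.g. w1 R w1).
Euclidean (axiom 5): no — w1 R w2 and w1 R w1, but not w2 R w1.
Transitive (axiom 4): yes — every two-step R-path is closed by a direct edge.
Reflexive (axiom T): yes — every world is R-related to itself.
So F validates K, D; KD45 would additionally require R to be Euclidean. The strongest is D.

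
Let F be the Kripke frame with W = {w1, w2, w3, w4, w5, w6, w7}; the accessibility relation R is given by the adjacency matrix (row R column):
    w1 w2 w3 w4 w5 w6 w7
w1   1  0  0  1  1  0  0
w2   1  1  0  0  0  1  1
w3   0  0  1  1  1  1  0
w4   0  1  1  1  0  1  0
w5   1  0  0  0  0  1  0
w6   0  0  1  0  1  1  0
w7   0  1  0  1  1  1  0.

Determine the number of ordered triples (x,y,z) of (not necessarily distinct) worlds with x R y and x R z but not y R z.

Enumerating: (w1,w4,w1), (w1,w4,w5), (w1,w5,w4), (w1,w5,w5), (w2,w1,w2), (w2,w1,w6), (w2,w1,w7), (w2,w6,w1), (w2,w6,w2), (w2,w6,w7), (w2,w7,w1), (w2,w7,w7), … and 22 more.
Total: 34.

34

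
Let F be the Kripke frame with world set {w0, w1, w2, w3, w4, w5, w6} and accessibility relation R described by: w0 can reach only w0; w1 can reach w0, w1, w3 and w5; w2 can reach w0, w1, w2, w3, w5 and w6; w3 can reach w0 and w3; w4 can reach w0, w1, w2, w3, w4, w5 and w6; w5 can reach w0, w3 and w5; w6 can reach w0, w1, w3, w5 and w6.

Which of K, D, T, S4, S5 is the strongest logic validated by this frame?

S4

Serial (axiom D): yes — every world has a successor (e.g. w0 R w0).
Reflexive (axiom T): yes — every world is R-related to itself.
Transitive (axiom 4): yes — every two-step R-path is closed by a direct edge.
Euclidean (axiom 5): no — w1 R w0 and w1 R w3, but not w0 R w3.
So F validates K, D, T, S4; S5 would additionally require R to be Euclidean. The strongest is S4.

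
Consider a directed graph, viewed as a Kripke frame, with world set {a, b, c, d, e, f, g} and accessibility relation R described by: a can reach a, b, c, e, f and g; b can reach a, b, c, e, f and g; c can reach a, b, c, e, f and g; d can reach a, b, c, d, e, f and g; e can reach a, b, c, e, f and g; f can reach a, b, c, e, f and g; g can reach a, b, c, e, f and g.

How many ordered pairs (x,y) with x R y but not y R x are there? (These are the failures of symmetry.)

Enumerating: (d,a), (d,b), (d,c), (d,e), (d,f), (d,g).

6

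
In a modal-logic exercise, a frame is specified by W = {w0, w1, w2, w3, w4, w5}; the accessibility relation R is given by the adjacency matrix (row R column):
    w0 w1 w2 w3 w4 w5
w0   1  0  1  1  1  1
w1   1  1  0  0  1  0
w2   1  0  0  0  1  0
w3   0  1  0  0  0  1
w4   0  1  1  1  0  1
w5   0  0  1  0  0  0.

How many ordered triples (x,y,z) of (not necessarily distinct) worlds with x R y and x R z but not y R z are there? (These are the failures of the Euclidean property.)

Enumerating: (w0,w2,w2), (w0,w2,w3), (w0,w2,w5), (w0,w3,w0), (w0,w3,w2), (w0,w3,w3), (w0,w3,w4), (w0,w4,w0), (w0,w4,w4), (w0,w5,w0), (w0,w5,w3), (w0,w5,w4), … and 22 more.
Total: 34.

34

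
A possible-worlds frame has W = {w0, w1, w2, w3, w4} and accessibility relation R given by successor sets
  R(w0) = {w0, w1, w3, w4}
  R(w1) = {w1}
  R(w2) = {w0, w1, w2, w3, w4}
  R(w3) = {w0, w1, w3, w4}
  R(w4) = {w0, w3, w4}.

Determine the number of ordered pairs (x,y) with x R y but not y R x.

6

Enumerating: (w0,w1), (w2,w0), (w2,w1), (w2,w3), (w2,w4), (w3,w1).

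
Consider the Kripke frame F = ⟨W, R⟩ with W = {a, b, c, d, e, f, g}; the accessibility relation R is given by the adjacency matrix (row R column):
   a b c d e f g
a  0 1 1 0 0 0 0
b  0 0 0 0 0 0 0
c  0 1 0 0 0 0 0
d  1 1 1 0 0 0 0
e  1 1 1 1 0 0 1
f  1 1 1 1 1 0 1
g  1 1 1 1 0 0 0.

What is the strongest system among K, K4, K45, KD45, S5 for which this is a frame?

Transitive (axiom 4): yes — every two-step R-path is closed by a direct edge.
Euclidean (axiom 5): no — a R b and a R c, but not b R c.
Serial (axiom D): no — b has no R-successor.
Reflexive (axiom T): no — a is not related to itself.
So F validates K, K4; K45 would additionally require R to be Euclidean. The strongest is K4.

K4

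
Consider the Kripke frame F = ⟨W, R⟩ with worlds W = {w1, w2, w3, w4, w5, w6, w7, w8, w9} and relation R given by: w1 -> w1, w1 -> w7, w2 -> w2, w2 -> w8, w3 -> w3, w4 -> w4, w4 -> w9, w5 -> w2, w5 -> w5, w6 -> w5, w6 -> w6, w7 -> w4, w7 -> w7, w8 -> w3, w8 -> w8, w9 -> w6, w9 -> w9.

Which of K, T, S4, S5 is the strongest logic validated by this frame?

T

Reflexive (axiom T): yes — every world is R-related to itself.
Transitive (axiom 4): no — w1 R w7 and w7 R w4, but not w1 R w4.
Euclidean (axiom 5): no — w1 R w7 and w1 R w1, but not w7 R w1.
So F validates K, T; S4 would additionally require R to be transitive. The strongest is T.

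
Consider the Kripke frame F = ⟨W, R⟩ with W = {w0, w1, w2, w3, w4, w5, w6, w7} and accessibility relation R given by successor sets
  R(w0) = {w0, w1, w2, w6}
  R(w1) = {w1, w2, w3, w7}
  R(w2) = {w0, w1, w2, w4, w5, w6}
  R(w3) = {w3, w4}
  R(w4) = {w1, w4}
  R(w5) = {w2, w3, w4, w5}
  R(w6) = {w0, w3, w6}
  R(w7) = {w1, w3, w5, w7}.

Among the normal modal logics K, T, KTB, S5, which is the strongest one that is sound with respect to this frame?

T

Reflexive (axiom T): yes — every world is R-related to itself.
Symmetric (axiom B): no — w0 R w1 but not w1 R w0.
Euclidean (axiom 5): no — w0 R w1 and w0 R w6, but not w1 R w6.
So F validates K, T; KTB would additionally require R to be symmetric. The strongest is T.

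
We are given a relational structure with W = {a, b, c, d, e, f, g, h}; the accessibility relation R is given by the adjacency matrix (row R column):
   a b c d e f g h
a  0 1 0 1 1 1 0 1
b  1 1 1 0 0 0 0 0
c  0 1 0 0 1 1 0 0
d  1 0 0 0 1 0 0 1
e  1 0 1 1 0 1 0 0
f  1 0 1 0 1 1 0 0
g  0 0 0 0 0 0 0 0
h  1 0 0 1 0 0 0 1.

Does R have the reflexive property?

Reflexive: no — a is not related to itself.

No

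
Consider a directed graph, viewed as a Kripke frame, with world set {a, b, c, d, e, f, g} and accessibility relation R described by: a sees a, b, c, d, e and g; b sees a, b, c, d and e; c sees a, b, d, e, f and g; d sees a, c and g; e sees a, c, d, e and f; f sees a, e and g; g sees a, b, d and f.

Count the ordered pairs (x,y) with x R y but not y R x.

Enumerating: (b,d), (b,e), (c,f), (c,g), (e,d), (f,a), (g,b).

7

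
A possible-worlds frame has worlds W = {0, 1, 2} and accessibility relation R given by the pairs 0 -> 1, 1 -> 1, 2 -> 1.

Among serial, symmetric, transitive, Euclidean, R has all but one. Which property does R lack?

Serial: yes — every world has a successor (e.g. 0 R 1).
Symmetric: no — 0 R 1 but not 1 R 0.
Transitive: yes — every two-step R-path is closed by a direct edge.
Euclidean: yes — any two successors of a common world are R-related.
Only symmetric fails.

symmetric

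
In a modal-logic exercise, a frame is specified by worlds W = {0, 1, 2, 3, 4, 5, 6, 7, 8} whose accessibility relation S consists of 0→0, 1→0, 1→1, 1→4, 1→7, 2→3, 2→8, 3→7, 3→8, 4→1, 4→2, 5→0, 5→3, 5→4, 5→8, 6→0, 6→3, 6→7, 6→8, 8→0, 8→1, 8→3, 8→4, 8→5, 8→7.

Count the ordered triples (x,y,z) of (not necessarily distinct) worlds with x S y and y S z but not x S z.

Enumerating: (1,4,2), (2,3,7), (2,8,0), (2,8,1), (2,8,4), (2,8,5), (2,8,7), (3,8,0), (3,8,1), (3,8,3), (3,8,4), (3,8,5), … and 17 more.
Total: 29.

29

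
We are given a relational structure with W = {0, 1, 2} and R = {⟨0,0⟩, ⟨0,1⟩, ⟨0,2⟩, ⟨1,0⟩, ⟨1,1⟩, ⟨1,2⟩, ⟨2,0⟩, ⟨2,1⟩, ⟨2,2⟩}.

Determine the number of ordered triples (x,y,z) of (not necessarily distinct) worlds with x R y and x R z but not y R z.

0

R is Euclidean; there are no such tuples.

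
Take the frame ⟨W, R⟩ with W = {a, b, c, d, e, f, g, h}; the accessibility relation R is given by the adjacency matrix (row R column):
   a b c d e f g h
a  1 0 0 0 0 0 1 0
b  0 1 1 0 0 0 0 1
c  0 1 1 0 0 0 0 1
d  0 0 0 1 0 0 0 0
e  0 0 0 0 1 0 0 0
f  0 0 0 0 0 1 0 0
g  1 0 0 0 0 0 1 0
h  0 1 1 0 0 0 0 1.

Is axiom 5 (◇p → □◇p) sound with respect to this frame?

Yes

The schema 5 characterises exactly the Euclidean frames.
Euclidean: yes — any two successors of a common world are R-related.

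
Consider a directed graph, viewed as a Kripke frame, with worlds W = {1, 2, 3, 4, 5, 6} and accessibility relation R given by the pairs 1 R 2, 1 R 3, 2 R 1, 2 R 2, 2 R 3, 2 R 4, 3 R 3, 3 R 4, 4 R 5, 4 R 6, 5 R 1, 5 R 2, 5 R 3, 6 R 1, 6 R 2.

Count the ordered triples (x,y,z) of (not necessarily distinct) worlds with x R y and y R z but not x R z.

Enumerating: (1,2,1), (1,2,4), (1,3,4), (2,4,5), (2,4,6), (3,4,5), (3,4,6), (4,5,1), (4,5,2), (4,5,3), (4,6,1), (4,6,2), (5,2,4), (5,3,4), (6,1,3), (6,2,3), (6,2,4).

17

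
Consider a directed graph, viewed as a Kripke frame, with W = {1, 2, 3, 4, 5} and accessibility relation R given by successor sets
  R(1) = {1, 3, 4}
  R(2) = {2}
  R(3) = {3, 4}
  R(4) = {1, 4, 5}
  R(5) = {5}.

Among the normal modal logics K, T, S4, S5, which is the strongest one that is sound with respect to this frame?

T

Reflexive (axiom T): yes — every world is R-related to itself.
Transitive (axiom 4): no — 1 R 4 and 4 R 5, but not 1 R 5.
Euclidean (axiom 5): no — 1 R 4 and 1 R 3, but not 4 R 3.
So F validates K, T; S4 would additionally require R to be transitive. The strongest is T.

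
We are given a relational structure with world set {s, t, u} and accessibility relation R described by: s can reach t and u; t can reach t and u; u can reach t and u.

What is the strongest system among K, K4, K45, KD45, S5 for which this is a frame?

Transitive (axiom 4): yes — every two-step R-path is closed by a direct edge.
Euclidean (axiom 5): yes — any two successors of a common world are R-related.
Serial (axiom D): yes — every world has a successor (e.g. s R t).
Reflexive (axiom T): no — s is not related to itself.
So F validates K, K4, K45, KD45; S5 would additionally require R to be reflexive. The strongest is KD45.

KD45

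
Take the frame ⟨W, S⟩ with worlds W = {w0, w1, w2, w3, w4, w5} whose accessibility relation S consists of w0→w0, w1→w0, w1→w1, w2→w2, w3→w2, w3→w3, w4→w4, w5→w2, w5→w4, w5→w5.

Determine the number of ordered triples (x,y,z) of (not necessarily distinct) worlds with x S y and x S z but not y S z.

6

Enumerating: (w1,w0,w1), (w3,w2,w3), (w5,w2,w4), (w5,w2,w5), (w5,w4,w2), (w5,w4,w5).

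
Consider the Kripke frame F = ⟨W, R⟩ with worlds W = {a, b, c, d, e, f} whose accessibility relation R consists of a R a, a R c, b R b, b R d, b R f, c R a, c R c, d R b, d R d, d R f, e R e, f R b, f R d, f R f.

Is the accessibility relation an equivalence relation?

Reflexive: yes — every world is R-related to itself.
Symmetric: yes — every pair in R has its reverse in R.
Transitive: yes — every two-step R-path is closed by a direct edge.
So R is an equivalence relation.

Yes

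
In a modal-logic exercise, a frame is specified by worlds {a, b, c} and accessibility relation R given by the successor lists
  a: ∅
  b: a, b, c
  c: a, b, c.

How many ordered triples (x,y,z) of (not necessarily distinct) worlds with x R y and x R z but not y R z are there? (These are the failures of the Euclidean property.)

6

Enumerating: (b,a,a), (b,a,b), (b,a,c), (c,a,a), (c,a,b), (c,a,c).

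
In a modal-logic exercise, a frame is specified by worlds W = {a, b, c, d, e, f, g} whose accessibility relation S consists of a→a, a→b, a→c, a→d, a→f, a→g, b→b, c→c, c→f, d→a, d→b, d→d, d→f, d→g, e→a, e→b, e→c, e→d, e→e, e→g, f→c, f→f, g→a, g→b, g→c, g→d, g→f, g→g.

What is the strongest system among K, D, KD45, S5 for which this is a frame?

D

Serial (axiom D): yes — every world has a successor (e.g. a S a).
Euclidean (axiom 5): no — a S b and a S c, but not b S c.
Transitive (axiom 4): no — d S a and a S c, but not d S c.
Reflexive (axiom T): yes — every world is S-related to itself.
So F validates K, D; KD45 would additionally require S to be Euclidean and transitive. The strongest is D.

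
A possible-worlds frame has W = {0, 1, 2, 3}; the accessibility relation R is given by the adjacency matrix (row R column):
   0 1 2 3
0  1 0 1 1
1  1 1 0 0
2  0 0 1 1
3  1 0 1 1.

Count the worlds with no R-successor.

0

R is serial; there are no such worlds.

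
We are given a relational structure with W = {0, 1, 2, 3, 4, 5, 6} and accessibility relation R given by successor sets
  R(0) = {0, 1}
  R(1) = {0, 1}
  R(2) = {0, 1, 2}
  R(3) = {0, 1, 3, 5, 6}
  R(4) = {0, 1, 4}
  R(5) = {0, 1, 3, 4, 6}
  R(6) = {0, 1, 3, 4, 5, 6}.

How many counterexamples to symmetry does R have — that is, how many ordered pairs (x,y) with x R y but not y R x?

Enumerating: (2,0), (2,1), (3,0), (3,1), (4,0), (4,1), (5,0), (5,1), (5,4), (6,0), (6,1), (6,4).

12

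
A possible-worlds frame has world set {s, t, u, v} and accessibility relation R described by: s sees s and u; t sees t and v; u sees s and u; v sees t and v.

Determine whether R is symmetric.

Symmetric: yes — every pair in R has its reverse in R.

Yes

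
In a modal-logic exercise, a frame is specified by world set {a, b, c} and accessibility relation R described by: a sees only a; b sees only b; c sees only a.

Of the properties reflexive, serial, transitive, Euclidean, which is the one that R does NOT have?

reflexive

Reflexive: no — c is not related to itself.
Serial: yes — every world has a successor (e.g. a R a).
Transitive: yes — every two-step R-path is closed by a direct edge.
Euclidean: yes — any two successors of a common world are R-related.
Only reflexive fails.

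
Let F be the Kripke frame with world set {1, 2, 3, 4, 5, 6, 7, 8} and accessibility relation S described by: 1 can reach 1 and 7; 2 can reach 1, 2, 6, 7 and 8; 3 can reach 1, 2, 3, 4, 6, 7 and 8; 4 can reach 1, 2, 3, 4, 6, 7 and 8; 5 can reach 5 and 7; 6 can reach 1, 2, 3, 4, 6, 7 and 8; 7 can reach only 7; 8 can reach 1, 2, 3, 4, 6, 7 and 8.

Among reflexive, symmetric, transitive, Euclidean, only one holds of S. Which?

Reflexive: yes — every world is S-related to itself.
Symmetric: no — 1 S 7 but not 7 S 1.
Transitive: no — 2 S 6 and 6 S 3, but not 2 S 3.
Euclidean: no — 2 S 1 and 2 S 6, but not 1 S 6.
Only reflexive holds.

reflexive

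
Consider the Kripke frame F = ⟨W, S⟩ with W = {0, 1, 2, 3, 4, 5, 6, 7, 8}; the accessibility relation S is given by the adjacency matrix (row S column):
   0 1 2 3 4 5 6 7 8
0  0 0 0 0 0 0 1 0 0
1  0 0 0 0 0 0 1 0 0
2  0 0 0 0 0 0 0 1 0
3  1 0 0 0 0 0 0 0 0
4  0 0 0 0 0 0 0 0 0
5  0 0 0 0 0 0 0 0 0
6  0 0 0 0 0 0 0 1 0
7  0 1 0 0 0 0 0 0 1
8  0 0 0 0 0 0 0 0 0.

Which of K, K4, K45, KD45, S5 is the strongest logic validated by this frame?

K

Transitive (axiom 4): no — 0 S 6 and 6 S 7, but not 0 S 7.
Euclidean (axiom 5): no — 7 S 1 and 7 S 8, but not 1 S 8.
Serial (axiom D): no — 4 has no S-successor.
Reflexive (axiom T): no — 0 is not related to itself.
So F validates K; K4 would additionally require S to be transitive. The strongest is K.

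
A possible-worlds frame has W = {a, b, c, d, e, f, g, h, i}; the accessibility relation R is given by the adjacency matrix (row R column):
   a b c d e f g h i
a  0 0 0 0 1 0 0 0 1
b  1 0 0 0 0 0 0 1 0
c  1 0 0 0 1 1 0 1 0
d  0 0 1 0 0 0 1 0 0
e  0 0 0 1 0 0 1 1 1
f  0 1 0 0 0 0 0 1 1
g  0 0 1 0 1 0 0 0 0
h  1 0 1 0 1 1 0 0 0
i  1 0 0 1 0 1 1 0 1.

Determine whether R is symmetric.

Symmetric: no — a R e but not e R a.

No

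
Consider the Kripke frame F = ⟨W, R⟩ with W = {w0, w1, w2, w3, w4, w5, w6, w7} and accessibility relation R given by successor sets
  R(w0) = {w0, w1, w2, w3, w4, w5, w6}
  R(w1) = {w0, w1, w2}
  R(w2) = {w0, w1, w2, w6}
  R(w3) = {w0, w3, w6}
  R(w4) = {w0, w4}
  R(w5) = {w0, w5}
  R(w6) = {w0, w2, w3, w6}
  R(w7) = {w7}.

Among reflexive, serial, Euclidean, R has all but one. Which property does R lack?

Reflexive: yes — every world is R-related to itself.
Serial: yes — every world has a successor (e.g. w0 R w0).
Euclidean: no — w0 R w1 and w0 R w3, but not w1 R w3.
Only Euclidean fails.

Euclidean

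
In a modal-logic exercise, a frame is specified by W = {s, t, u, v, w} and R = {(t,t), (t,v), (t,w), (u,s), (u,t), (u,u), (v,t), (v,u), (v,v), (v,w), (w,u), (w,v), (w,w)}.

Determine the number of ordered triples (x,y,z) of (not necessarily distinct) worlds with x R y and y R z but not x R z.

8

Enumerating: (t,v,u), (t,w,u), (u,t,v), (u,t,w), (v,u,s), (w,u,s), (w,u,t), (w,v,t).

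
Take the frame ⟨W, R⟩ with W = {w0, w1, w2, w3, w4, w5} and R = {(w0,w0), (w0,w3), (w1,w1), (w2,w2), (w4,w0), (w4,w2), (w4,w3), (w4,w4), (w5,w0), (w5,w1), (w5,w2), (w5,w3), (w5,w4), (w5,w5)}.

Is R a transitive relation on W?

Transitive: yes — every two-step R-path is closed by a direct edge.

Yes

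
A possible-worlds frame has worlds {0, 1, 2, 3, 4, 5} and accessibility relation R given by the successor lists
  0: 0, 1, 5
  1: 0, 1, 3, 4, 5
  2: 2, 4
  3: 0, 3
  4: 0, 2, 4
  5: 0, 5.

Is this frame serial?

Serial: yes — every world has a successor (e.g. 0 R 0).

Yes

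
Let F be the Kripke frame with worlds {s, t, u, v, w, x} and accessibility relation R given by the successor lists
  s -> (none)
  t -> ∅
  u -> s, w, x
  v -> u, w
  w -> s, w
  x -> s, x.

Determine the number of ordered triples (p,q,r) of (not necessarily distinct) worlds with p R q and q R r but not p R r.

3

Enumerating: (v,u,s), (v,u,x), (v,w,s).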